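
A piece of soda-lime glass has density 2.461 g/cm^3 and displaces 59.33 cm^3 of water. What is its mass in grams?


Rearrange rho = m / V:
  m = rho * V
  m = 2.461 * 59.33 = 146.011 g

146.011 g


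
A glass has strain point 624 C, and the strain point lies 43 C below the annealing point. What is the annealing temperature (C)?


T_anneal = T_strain + gap:
  T_anneal = 624 + 43 = 667 C

667 C


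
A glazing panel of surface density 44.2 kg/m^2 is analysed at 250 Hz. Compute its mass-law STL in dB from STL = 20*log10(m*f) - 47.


Mass law: STL = 20 * log10(m * f) - 47
  m * f = 44.2 * 250 = 11050
  log10(11050) = 4.04336
  STL = 20 * 4.04336 - 47 = 80.8672 - 47 = 33.9 dB

33.9 dB


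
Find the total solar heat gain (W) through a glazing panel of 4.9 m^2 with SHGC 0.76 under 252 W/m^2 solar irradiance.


Solar heat gain: Q = Area * SHGC * Irradiance
  Q = 4.9 * 0.76 * 252 = 938.4 W

938.4 W


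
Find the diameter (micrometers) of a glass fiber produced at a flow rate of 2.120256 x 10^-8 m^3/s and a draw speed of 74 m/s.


Cross-sectional area from continuity:
  A = Q / v = 2.120256 x 10^-8 / 74 = 2.865211 x 10^-10 m^2
Diameter from circular cross-section:
  d = sqrt(4A / pi) * 10^6 (m -> um)
  d = sqrt(4 * 2.865211 x 10^-10 / pi) * 10^6 = 19.1 um

19.1 um


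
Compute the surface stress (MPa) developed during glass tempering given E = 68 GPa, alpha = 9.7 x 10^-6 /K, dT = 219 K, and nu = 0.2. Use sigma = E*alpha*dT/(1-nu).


Tempering stress: sigma = E * alpha * dT / (1 - nu)
  E (MPa) = 68 * 1000 = 68000
  Numerator = 68000 * (9.7 x 10^-6) * 219 = 144.4524
  Denominator = 1 - 0.2 = 0.8
  sigma = 144.4524 / 0.8 = 180.6 MPa

180.6 MPa


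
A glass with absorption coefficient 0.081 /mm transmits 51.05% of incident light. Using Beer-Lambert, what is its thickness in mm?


Rearrange T = exp(-alpha * thickness):
  thickness = -ln(T) / alpha
  T = 51.05/100 = 0.5105
  ln(T) = -0.67236
  -ln(T) = 0.67236
  thickness = 0.67236 / 0.081 = 8.3 mm

8.3 mm


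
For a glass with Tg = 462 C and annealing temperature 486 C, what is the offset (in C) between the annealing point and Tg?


Offset = T_anneal - Tg:
  offset = 486 - 462 = 24 C

24 C


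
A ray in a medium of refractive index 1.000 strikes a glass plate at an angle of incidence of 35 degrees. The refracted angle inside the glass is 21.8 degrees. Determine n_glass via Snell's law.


Apply Snell's law: n1 * sin(theta1) = n2 * sin(theta2)
  n2 = n1 * sin(theta1) / sin(theta2)
  sin(35) = 0.573576
  sin(21.8) = 0.371368
  n2 = 1.000 * 0.573576 / 0.371368 = 1.5445

1.5445


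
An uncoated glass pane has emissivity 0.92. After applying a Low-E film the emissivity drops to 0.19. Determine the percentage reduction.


Percentage reduction = (1 - coated/uncoated) * 100
  Ratio = 0.19 / 0.92 = 0.2065
  Reduction = (1 - 0.2065) * 100 = 79.3%

79.3%


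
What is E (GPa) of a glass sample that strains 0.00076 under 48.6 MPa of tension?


Young's modulus: E = stress / strain
  E = 48.6 MPa / 0.00076 = 63947.37 MPa
Convert to GPa: 63947.37 / 1000 = 63.95 GPa

63.95 GPa


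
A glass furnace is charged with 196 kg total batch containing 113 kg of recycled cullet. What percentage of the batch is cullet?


Cullet ratio = (cullet mass / total batch mass) * 100
  Ratio = 113 / 196 * 100 = 57.65%

57.65%


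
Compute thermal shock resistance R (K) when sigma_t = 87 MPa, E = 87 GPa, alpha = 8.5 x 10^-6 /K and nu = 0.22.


Thermal shock resistance: R = sigma * (1 - nu) / (E * alpha)
  Numerator = 87 * (1 - 0.22) = 67.86
  Denominator = 87 * 1000 * (8.5 x 10^-6) = 0.7395
  R = 67.86 / 0.7395 = 91.8 K

91.8 K


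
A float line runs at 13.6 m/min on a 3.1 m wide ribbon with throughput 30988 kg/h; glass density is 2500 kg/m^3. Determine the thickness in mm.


Ribbon cross-section from mass balance:
  Volume rate = throughput / density = 30988 / 2500 = 12.3952 m^3/h
  thickness = volume rate / (speed * 60 * width), i.e.
  thickness = throughput / (60 * speed * width * density) * 1000
  thickness = 30988 / (60 * 13.6 * 3.1 * 2500) * 1000 = 4.9 mm

4.9 mm


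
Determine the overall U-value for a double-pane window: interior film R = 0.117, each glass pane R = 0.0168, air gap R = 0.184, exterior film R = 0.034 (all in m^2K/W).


Total thermal resistance (series):
  R_total = R_in + R_glass + R_air + R_glass + R_out
  R_total = 0.117 + 0.0168 + 0.184 + 0.0168 + 0.034 = 0.3686 m^2K/W
U-value = 1 / R_total = 1 / 0.3686 = 2.713 W/m^2K

2.713 W/m^2K


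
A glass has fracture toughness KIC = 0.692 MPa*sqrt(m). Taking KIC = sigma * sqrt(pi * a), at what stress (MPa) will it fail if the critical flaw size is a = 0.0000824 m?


Rearrange KIC = sigma * sqrt(pi * a):
  sigma = KIC / sqrt(pi * a)
  sqrt(pi * 0.0000824) = 0.016089
  sigma = 0.692 / 0.016089 = 43.01 MPa

43.01 MPa


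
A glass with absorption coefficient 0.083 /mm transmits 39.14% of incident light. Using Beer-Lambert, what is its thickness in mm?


Rearrange T = exp(-alpha * thickness):
  thickness = -ln(T) / alpha
  T = 39.14/100 = 0.3914
  ln(T) = -0.93803
  -ln(T) = 0.93803
  thickness = 0.93803 / 0.083 = 11.3 mm

11.3 mm


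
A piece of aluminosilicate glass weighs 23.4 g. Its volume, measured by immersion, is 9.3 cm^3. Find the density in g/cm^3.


Use the definition of density:
  rho = mass / volume
  rho = 23.4 / 9.3 = 2.516 g/cm^3

2.516 g/cm^3


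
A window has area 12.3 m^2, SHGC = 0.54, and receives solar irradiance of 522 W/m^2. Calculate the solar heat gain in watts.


Solar heat gain: Q = Area * SHGC * Irradiance
  Q = 12.3 * 0.54 * 522 = 3467.1 W

3467.1 W


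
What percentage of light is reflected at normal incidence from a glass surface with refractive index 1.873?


Fresnel reflectance at normal incidence:
  R = ((n - 1)/(n + 1))^2
  (n - 1)/(n + 1) = (1.873 - 1)/(1.873 + 1) = 0.303864
  R = 0.303864^2 = 0.0923333
  R(%) = 0.0923333 * 100 = 9.233%

9.233%


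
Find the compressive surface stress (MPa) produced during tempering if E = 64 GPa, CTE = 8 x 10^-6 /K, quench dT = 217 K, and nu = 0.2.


Tempering stress: sigma = E * alpha * dT / (1 - nu)
  E (MPa) = 64 * 1000 = 64000
  Numerator = 64000 * (8 x 10^-6) * 217 = 111.104
  Denominator = 1 - 0.2 = 0.8
  sigma = 111.104 / 0.8 = 138.9 MPa

138.9 MPa


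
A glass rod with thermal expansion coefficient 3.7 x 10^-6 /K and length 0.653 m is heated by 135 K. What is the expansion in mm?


Thermal expansion formula: dL = alpha * L0 * dT
  dL = (3.7 x 10^-6) * 0.653 * 135 = 0.00032617 m
Convert to mm: 0.00032617 * 1000 = 0.3262 mm

0.3262 mm


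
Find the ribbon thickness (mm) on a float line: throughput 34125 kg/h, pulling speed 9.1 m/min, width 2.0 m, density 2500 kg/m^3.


Ribbon cross-section from mass balance:
  Volume rate = throughput / density = 34125 / 2500 = 13.65 m^3/h
  thickness = volume rate / (speed * 60 * width), i.e.
  thickness = throughput / (60 * speed * width * density) * 1000
  thickness = 34125 / (60 * 9.1 * 2.0 * 2500) * 1000 = 12.5 mm

12.5 mm


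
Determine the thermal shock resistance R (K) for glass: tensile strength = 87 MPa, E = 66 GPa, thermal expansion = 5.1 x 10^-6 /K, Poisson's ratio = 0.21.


Thermal shock resistance: R = sigma * (1 - nu) / (E * alpha)
  Numerator = 87 * (1 - 0.21) = 68.73
  Denominator = 66 * 1000 * (5.1 x 10^-6) = 0.3366
  R = 68.73 / 0.3366 = 204.2 K

204.2 K


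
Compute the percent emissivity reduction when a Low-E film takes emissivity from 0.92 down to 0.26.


Percentage reduction = (1 - coated/uncoated) * 100
  Ratio = 0.26 / 0.92 = 0.2826
  Reduction = (1 - 0.2826) * 100 = 71.7%

71.7%


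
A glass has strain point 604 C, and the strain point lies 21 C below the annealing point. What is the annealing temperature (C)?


T_anneal = T_strain + gap:
  T_anneal = 604 + 21 = 625 C

625 C


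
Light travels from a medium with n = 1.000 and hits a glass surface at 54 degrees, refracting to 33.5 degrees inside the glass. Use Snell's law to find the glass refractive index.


Apply Snell's law: n1 * sin(theta1) = n2 * sin(theta2)
  n2 = n1 * sin(theta1) / sin(theta2)
  sin(54) = 0.809017
  sin(33.5) = 0.551937
  n2 = 1.000 * 0.809017 / 0.551937 = 1.4658

1.4658


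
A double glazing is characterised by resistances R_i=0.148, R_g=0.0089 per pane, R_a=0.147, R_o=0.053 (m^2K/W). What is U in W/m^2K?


Total thermal resistance (series):
  R_total = R_in + R_glass + R_air + R_glass + R_out
  R_total = 0.148 + 0.0089 + 0.147 + 0.0089 + 0.053 = 0.3658 m^2K/W
U-value = 1 / R_total = 1 / 0.3658 = 2.734 W/m^2K

2.734 W/m^2K


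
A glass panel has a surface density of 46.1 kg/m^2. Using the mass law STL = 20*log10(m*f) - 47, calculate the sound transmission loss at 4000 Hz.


Mass law: STL = 20 * log10(m * f) - 47
  m * f = 46.1 * 4000 = 184400
  log10(184400) = 5.26576
  STL = 20 * 5.26576 - 47 = 105.3152 - 47 = 58.3 dB

58.3 dB


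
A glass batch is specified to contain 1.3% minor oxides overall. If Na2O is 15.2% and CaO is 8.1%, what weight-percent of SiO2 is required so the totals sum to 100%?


Known pieces sum to 100%:
  SiO2 = 100 - (others + Na2O + CaO)
  SiO2 = 100 - (1.3 + 15.2 + 8.1) = 75.4%

75.4%


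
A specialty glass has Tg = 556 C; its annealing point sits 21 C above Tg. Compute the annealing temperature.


The annealing temperature is Tg plus the offset:
  T_anneal = 556 + 21 = 577 C

577 C


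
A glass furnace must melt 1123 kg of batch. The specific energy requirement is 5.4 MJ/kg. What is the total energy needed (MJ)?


Total energy = mass * specific energy
  E = 1123 * 5.4 = 6064.2 MJ

6064.2 MJ


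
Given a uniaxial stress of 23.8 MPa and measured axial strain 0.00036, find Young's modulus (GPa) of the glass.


Young's modulus: E = stress / strain
  E = 23.8 MPa / 0.00036 = 66111.11 MPa
Convert to GPa: 66111.11 / 1000 = 66.11 GPa

66.11 GPa


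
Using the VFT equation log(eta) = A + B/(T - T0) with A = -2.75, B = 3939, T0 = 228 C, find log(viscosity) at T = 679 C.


VFT equation: log(eta) = A + B / (T - T0)
  T - T0 = 679 - 228 = 451
  B / (T - T0) = 3939 / 451 = 8.734
  log(eta) = -2.75 + 8.734 = 5.984

5.984


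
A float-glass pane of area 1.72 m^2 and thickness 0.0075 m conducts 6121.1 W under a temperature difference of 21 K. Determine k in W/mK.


Fourier's law rearranged: k = Q * t / (A * dT)
  Numerator = 6121.1 * 0.0075 = 45.90825
  Denominator = 1.72 * 21 = 36.12
  k = 45.90825 / 36.12 = 1.271 W/mK

1.271 W/mK


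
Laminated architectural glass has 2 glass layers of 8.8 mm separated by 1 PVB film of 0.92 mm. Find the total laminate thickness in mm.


Total thickness = glass contribution + PVB contribution
  Glass: 2 * 8.8 = 17.6 mm
  PVB: 1 * 0.92 = 0.92 mm
  Total = 17.6 + 0.92 = 18.52 mm

18.52 mm


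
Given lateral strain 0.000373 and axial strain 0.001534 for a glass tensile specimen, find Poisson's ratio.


Poisson's ratio: nu = lateral strain / axial strain
  nu = 0.000373 / 0.001534 = 0.2432

0.2432


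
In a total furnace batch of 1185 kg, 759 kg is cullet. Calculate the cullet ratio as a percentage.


Cullet ratio = (cullet mass / total batch mass) * 100
  Ratio = 759 / 1185 * 100 = 64.05%

64.05%


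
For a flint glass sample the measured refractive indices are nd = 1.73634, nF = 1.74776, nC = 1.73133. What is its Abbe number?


Abbe number formula: Vd = (nd - 1) / (nF - nC)
  nd - 1 = 1.73634 - 1 = 0.73634
  nF - nC = 1.74776 - 1.73133 = 0.01643
  Vd = 0.73634 / 0.01643 = 44.82

44.82


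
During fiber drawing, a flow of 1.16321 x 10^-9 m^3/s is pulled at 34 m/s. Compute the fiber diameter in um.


Cross-sectional area from continuity:
  A = Q / v = 1.16321 x 10^-9 / 34 = 3.421206 x 10^-11 m^2
Diameter from circular cross-section:
  d = sqrt(4A / pi) * 10^6 (m -> um)
  d = sqrt(4 * 3.421206 x 10^-11 / pi) * 10^6 = 6.6 um

6.6 um


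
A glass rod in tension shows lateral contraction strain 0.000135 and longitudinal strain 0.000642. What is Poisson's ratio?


Poisson's ratio: nu = lateral strain / axial strain
  nu = 0.000135 / 0.000642 = 0.2103

0.2103


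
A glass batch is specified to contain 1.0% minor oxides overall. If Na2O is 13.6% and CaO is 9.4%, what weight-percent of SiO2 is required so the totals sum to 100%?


Known pieces sum to 100%:
  SiO2 = 100 - (others + Na2O + CaO)
  SiO2 = 100 - (1.0 + 13.6 + 9.4) = 76.0%

76.0%


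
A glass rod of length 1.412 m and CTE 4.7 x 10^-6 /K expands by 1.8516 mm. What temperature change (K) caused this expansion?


Rearrange dL = alpha * L0 * dT for dT:
  dT = dL / (alpha * L0)
  dL (m) = 1.8516 / 1000 = 0.0018516
  dT = 0.0018516 / ((4.7 x 10^-6) * 1.412) = 279.0 K

279.0 K


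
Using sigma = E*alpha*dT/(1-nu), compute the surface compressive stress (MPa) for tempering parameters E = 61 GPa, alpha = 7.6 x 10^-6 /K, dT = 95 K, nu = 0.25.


Tempering stress: sigma = E * alpha * dT / (1 - nu)
  E (MPa) = 61 * 1000 = 61000
  Numerator = 61000 * (7.6 x 10^-6) * 95 = 44.042
  Denominator = 1 - 0.25 = 0.75
  sigma = 44.042 / 0.75 = 58.7 MPa

58.7 MPa


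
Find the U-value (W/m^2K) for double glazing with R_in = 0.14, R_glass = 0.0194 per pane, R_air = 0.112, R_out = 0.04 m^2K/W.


Total thermal resistance (series):
  R_total = R_in + R_glass + R_air + R_glass + R_out
  R_total = 0.14 + 0.0194 + 0.112 + 0.0194 + 0.04 = 0.3308 m^2K/W
U-value = 1 / R_total = 1 / 0.3308 = 3.023 W/m^2K

3.023 W/m^2K


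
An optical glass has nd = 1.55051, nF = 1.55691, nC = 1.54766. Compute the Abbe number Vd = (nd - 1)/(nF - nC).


Abbe number formula: Vd = (nd - 1) / (nF - nC)
  nd - 1 = 1.55051 - 1 = 0.55051
  nF - nC = 1.55691 - 1.54766 = 0.00925
  Vd = 0.55051 / 0.00925 = 59.51

59.51


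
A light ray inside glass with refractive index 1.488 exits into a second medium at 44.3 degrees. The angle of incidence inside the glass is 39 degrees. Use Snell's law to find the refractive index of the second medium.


Apply Snell's law: n1 * sin(theta1) = n2 * sin(theta2)
  n2 = n1 * sin(theta1) / sin(theta2)
  sin(39) = 0.62932
  sin(44.3) = 0.698415
  n2 = 1.488 * 0.62932 / 0.698415 = 1.3408

1.3408


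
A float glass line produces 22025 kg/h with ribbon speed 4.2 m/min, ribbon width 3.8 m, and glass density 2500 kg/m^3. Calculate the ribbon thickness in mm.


Ribbon cross-section from mass balance:
  Volume rate = throughput / density = 22025 / 2500 = 8.81 m^3/h
  thickness = volume rate / (speed * 60 * width), i.e.
  thickness = throughput / (60 * speed * width * density) * 1000
  thickness = 22025 / (60 * 4.2 * 3.8 * 2500) * 1000 = 9.2 mm

9.2 mm


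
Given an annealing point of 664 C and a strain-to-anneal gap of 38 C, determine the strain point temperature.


Strain point = annealing point - difference:
  T_strain = 664 - 38 = 626 C

626 C


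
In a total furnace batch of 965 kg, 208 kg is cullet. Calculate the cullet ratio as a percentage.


Cullet ratio = (cullet mass / total batch mass) * 100
  Ratio = 208 / 965 * 100 = 21.55%

21.55%


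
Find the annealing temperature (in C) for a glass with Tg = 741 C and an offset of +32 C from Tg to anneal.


The annealing temperature is Tg plus the offset:
  T_anneal = 741 + 32 = 773 C

773 C


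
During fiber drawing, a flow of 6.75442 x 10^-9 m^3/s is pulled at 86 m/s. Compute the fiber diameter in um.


Cross-sectional area from continuity:
  A = Q / v = 6.75442 x 10^-9 / 86 = 7.853977 x 10^-11 m^2
Diameter from circular cross-section:
  d = sqrt(4A / pi) * 10^6 (m -> um)
  d = sqrt(4 * 7.853977 x 10^-11 / pi) * 10^6 = 10.0 um

10.0 um


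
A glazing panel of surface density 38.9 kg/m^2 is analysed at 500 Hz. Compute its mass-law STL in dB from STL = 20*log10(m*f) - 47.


Mass law: STL = 20 * log10(m * f) - 47
  m * f = 38.9 * 500 = 19450
  log10(19450) = 4.28892
  STL = 20 * 4.28892 - 47 = 85.7784 - 47 = 38.8 dB

38.8 dB


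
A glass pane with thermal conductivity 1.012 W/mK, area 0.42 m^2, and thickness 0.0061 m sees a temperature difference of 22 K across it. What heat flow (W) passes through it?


Fourier's law: Q = k * A * dT / t
  Q = 1.012 * 0.42 * 22 / 0.0061
  Q = 9.35088 / 0.0061 = 1532.9 W

1532.9 W


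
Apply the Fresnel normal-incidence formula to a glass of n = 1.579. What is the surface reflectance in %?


Fresnel reflectance at normal incidence:
  R = ((n - 1)/(n + 1))^2
  (n - 1)/(n + 1) = (1.579 - 1)/(1.579 + 1) = 0.224506
  R = 0.224506^2 = 0.0504029
  R(%) = 0.0504029 * 100 = 5.04%

5.04%


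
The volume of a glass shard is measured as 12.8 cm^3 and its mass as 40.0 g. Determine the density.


Use the definition of density:
  rho = mass / volume
  rho = 40.0 / 12.8 = 3.125 g/cm^3

3.125 g/cm^3


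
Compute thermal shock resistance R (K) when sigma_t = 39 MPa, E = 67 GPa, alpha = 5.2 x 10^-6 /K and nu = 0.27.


Thermal shock resistance: R = sigma * (1 - nu) / (E * alpha)
  Numerator = 39 * (1 - 0.27) = 28.47
  Denominator = 67 * 1000 * (5.2 x 10^-6) = 0.3484
  R = 28.47 / 0.3484 = 81.7 K

81.7 K


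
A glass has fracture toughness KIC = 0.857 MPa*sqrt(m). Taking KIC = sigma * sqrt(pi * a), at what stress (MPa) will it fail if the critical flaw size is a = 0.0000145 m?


Rearrange KIC = sigma * sqrt(pi * a):
  sigma = KIC / sqrt(pi * a)
  sqrt(pi * 0.0000145) = 0.006749
  sigma = 0.857 / 0.006749 = 126.98 MPa

126.98 MPa


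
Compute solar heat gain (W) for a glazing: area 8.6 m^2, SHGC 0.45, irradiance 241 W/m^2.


Solar heat gain: Q = Area * SHGC * Irradiance
  Q = 8.6 * 0.45 * 241 = 932.7 W

932.7 W


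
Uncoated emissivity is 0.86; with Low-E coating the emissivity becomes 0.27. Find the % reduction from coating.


Percentage reduction = (1 - coated/uncoated) * 100
  Ratio = 0.27 / 0.86 = 0.314
  Reduction = (1 - 0.314) * 100 = 68.6%

68.6%


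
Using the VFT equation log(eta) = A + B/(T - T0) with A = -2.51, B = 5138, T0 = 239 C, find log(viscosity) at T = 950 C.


VFT equation: log(eta) = A + B / (T - T0)
  T - T0 = 950 - 239 = 711
  B / (T - T0) = 5138 / 711 = 7.226
  log(eta) = -2.51 + 7.226 = 4.716

4.716


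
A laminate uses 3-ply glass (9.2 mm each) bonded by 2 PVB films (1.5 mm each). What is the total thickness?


Total thickness = glass contribution + PVB contribution
  Glass: 3 * 9.2 = 27.6 mm
  PVB: 2 * 1.5 = 3.0 mm
  Total = 27.6 + 3.0 = 30.6 mm

30.6 mm


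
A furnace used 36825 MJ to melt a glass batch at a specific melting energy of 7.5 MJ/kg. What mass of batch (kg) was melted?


Rearrange E = m * s for m:
  m = E / s
  m = 36825 / 7.5 = 4910.0 kg

4910.0 kg


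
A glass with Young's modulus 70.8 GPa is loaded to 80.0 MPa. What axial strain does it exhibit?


Rearrange E = sigma / epsilon:
  epsilon = sigma / E
  E (MPa) = 70.8 * 1000 = 70800
  epsilon = 80.0 / 70800 = 0.00113

0.00113


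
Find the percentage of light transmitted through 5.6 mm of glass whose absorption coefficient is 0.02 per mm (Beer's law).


Beer-Lambert law: T = exp(-alpha * thickness)
  exponent = -0.02 * 5.6 = -0.112
  T = exp(-0.112) = 0.894
  Percentage = 0.894 * 100 = 89.4%

89.4%


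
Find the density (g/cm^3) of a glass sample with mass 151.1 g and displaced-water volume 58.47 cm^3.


Use the definition of density:
  rho = mass / volume
  rho = 151.1 / 58.47 = 2.584 g/cm^3

2.584 g/cm^3


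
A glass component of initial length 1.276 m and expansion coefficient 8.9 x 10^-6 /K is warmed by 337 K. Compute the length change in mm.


Thermal expansion formula: dL = alpha * L0 * dT
  dL = (8.9 x 10^-6) * 1.276 * 337 = 0.00382711 m
Convert to mm: 0.00382711 * 1000 = 3.8271 mm

3.8271 mm


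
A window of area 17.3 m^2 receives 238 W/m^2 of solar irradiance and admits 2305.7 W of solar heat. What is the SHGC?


Rearrange Q = Area * SHGC * Irradiance:
  SHGC = Q / (Area * Irradiance)
  SHGC = 2305.7 / (17.3 * 238) = 0.56

0.56


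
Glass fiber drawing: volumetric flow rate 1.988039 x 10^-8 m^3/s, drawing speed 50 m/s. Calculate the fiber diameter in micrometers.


Cross-sectional area from continuity:
  A = Q / v = 1.988039 x 10^-8 / 50 = 3.976078 x 10^-10 m^2
Diameter from circular cross-section:
  d = sqrt(4A / pi) * 10^6 (m -> um)
  d = sqrt(4 * 3.976078 x 10^-10 / pi) * 10^6 = 22.5 um

22.5 um


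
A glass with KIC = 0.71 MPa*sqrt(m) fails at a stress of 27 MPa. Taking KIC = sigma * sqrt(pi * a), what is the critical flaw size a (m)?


Rearrange KIC = sigma * sqrt(pi * a):
  sqrt(pi * a) = KIC / sigma
  sqrt(pi * a) = 0.71 / 27 = 0.026296
  a = (KIC / sigma)^2 / pi
  a = 0.026296^2 / pi = 0.0002201 m

0.0002201 m


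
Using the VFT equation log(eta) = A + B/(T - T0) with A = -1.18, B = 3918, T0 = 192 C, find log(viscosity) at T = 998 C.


VFT equation: log(eta) = A + B / (T - T0)
  T - T0 = 998 - 192 = 806
  B / (T - T0) = 3918 / 806 = 4.861
  log(eta) = -1.18 + 4.861 = 3.681

3.681


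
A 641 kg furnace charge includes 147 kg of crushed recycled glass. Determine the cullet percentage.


Cullet ratio = (cullet mass / total batch mass) * 100
  Ratio = 147 / 641 * 100 = 22.93%

22.93%


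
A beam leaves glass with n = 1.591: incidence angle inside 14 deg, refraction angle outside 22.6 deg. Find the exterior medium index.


Apply Snell's law: n1 * sin(theta1) = n2 * sin(theta2)
  n2 = n1 * sin(theta1) / sin(theta2)
  sin(14) = 0.241922
  sin(22.6) = 0.384295
  n2 = 1.591 * 0.241922 / 0.384295 = 1.0016

1.0016


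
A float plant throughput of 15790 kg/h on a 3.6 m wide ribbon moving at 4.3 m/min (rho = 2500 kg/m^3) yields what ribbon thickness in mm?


Ribbon cross-section from mass balance:
  Volume rate = throughput / density = 15790 / 2500 = 6.316 m^3/h
  thickness = volume rate / (speed * 60 * width), i.e.
  thickness = throughput / (60 * speed * width * density) * 1000
  thickness = 15790 / (60 * 4.3 * 3.6 * 2500) * 1000 = 6.8 mm

6.8 mm


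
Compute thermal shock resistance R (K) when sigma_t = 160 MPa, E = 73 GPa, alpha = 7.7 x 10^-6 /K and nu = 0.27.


Thermal shock resistance: R = sigma * (1 - nu) / (E * alpha)
  Numerator = 160 * (1 - 0.27) = 116.8
  Denominator = 73 * 1000 * (7.7 x 10^-6) = 0.5621
  R = 116.8 / 0.5621 = 207.8 K

207.8 K


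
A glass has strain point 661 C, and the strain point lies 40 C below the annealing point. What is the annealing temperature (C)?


T_anneal = T_strain + gap:
  T_anneal = 661 + 40 = 701 C

701 C


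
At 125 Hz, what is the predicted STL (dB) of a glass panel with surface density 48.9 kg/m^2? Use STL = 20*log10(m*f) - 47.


Mass law: STL = 20 * log10(m * f) - 47
  m * f = 48.9 * 125 = 6112.5
  log10(6112.5) = 3.78622
  STL = 20 * 3.78622 - 47 = 75.7244 - 47 = 28.7 dB

28.7 dB


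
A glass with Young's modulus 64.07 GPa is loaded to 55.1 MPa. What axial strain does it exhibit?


Rearrange E = sigma / epsilon:
  epsilon = sigma / E
  E (MPa) = 64.07 * 1000 = 64070
  epsilon = 55.1 / 64070 = 0.00086

0.00086


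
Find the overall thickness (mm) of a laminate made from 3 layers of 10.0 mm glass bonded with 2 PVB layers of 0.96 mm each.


Total thickness = glass contribution + PVB contribution
  Glass: 3 * 10.0 = 30.0 mm
  PVB: 2 * 0.96 = 1.92 mm
  Total = 30.0 + 1.92 = 31.92 mm

31.92 mm


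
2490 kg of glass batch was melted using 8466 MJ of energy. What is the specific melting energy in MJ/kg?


Rearrange E = m * s for s:
  s = E / m
  s = 8466 / 2490 = 3.4 MJ/kg

3.4 MJ/kg


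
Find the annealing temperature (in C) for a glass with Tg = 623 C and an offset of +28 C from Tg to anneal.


The annealing temperature is Tg plus the offset:
  T_anneal = 623 + 28 = 651 C

651 C


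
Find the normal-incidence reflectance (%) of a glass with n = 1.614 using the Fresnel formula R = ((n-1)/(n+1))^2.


Fresnel reflectance at normal incidence:
  R = ((n - 1)/(n + 1))^2
  (n - 1)/(n + 1) = (1.614 - 1)/(1.614 + 1) = 0.234889
  R = 0.234889^2 = 0.0551728
  R(%) = 0.0551728 * 100 = 5.517%

5.517%


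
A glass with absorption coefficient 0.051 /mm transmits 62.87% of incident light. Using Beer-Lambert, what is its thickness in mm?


Rearrange T = exp(-alpha * thickness):
  thickness = -ln(T) / alpha
  T = 62.87/100 = 0.6287
  ln(T) = -0.4641
  -ln(T) = 0.4641
  thickness = 0.4641 / 0.051 = 9.1 mm

9.1 mm


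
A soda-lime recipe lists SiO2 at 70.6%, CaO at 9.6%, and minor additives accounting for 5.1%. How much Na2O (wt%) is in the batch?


Pieces sum to 100%:
  Na2O = 100 - (SiO2 + CaO + others)
  Na2O = 100 - (70.6 + 9.6 + 5.1) = 14.7%

14.7%


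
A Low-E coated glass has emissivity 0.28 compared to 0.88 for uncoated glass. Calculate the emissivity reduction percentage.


Percentage reduction = (1 - coated/uncoated) * 100
  Ratio = 0.28 / 0.88 = 0.3182
  Reduction = (1 - 0.3182) * 100 = 68.2%

68.2%


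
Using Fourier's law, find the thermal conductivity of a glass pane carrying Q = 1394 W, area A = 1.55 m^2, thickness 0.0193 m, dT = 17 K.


Fourier's law rearranged: k = Q * t / (A * dT)
  Numerator = 1394 * 0.0193 = 26.9042
  Denominator = 1.55 * 17 = 26.35
  k = 26.9042 / 26.35 = 1.021 W/mK

1.021 W/mK


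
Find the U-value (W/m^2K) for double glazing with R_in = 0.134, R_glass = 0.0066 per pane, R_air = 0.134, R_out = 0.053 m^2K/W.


Total thermal resistance (series):
  R_total = R_in + R_glass + R_air + R_glass + R_out
  R_total = 0.134 + 0.0066 + 0.134 + 0.0066 + 0.053 = 0.3342 m^2K/W
U-value = 1 / R_total = 1 / 0.3342 = 2.992 W/m^2K

2.992 W/m^2K


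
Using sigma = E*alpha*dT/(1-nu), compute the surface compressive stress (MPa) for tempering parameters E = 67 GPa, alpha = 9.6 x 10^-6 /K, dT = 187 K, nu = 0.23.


Tempering stress: sigma = E * alpha * dT / (1 - nu)
  E (MPa) = 67 * 1000 = 67000
  Numerator = 67000 * (9.6 x 10^-6) * 187 = 120.2784
  Denominator = 1 - 0.23 = 0.77
  sigma = 120.2784 / 0.77 = 156.2 MPa

156.2 MPa


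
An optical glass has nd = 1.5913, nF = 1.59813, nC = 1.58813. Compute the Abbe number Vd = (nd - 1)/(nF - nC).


Abbe number formula: Vd = (nd - 1) / (nF - nC)
  nd - 1 = 1.5913 - 1 = 0.5913
  nF - nC = 1.59813 - 1.58813 = 0.01
  Vd = 0.5913 / 0.01 = 59.13

59.13


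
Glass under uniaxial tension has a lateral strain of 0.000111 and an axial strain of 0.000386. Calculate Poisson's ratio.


Poisson's ratio: nu = lateral strain / axial strain
  nu = 0.000111 / 0.000386 = 0.2876

0.2876


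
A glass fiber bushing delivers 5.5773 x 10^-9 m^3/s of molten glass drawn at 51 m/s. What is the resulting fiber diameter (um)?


Cross-sectional area from continuity:
  A = Q / v = 5.5773 x 10^-9 / 51 = 1.093588 x 10^-10 m^2
Diameter from circular cross-section:
  d = sqrt(4A / pi) * 10^6 (m -> um)
  d = sqrt(4 * 1.093588 x 10^-10 / pi) * 10^6 = 11.8 um

11.8 um


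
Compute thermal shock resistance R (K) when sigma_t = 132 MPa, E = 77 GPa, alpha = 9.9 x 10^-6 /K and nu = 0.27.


Thermal shock resistance: R = sigma * (1 - nu) / (E * alpha)
  Numerator = 132 * (1 - 0.27) = 96.36
  Denominator = 77 * 1000 * (9.9 x 10^-6) = 0.7623
  R = 96.36 / 0.7623 = 126.4 K

126.4 K


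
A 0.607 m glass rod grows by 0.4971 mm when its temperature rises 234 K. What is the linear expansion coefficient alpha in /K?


Rearrange dL = alpha * L0 * dT for alpha:
  alpha = dL / (L0 * dT)
  alpha = (0.4971 / 1000) / (0.607 * 234) = 0.0000035 /K = 3.5 x 10^-6 /K

3.5 x 10^-6 /K


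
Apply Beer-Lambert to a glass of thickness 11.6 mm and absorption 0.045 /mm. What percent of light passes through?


Beer-Lambert law: T = exp(-alpha * thickness)
  exponent = -0.045 * 11.6 = -0.522
  T = exp(-0.522) = 0.5933
  Percentage = 0.5933 * 100 = 59.33%

59.33%


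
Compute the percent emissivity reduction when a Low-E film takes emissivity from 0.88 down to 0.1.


Percentage reduction = (1 - coated/uncoated) * 100
  Ratio = 0.1 / 0.88 = 0.1136
  Reduction = (1 - 0.1136) * 100 = 88.6%

88.6%


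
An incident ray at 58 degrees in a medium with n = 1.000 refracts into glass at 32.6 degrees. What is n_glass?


Apply Snell's law: n1 * sin(theta1) = n2 * sin(theta2)
  n2 = n1 * sin(theta1) / sin(theta2)
  sin(58) = 0.848048
  sin(32.6) = 0.538771
  n2 = 1.000 * 0.848048 / 0.538771 = 1.574

1.574


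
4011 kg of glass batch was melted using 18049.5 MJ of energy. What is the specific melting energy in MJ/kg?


Rearrange E = m * s for s:
  s = E / m
  s = 18049.5 / 4011 = 4.5 MJ/kg

4.5 MJ/kg


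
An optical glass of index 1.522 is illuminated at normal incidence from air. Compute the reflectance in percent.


Fresnel reflectance at normal incidence:
  R = ((n - 1)/(n + 1))^2
  (n - 1)/(n + 1) = (1.522 - 1)/(1.522 + 1) = 0.206979
  R = 0.206979^2 = 0.0428403
  R(%) = 0.0428403 * 100 = 4.284%

4.284%


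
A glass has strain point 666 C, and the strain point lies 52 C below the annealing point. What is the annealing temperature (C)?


T_anneal = T_strain + gap:
  T_anneal = 666 + 52 = 718 C

718 C


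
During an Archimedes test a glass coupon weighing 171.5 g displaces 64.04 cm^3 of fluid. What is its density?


Use the definition of density:
  rho = mass / volume
  rho = 171.5 / 64.04 = 2.678 g/cm^3

2.678 g/cm^3


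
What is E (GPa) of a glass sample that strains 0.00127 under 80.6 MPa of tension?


Young's modulus: E = stress / strain
  E = 80.6 MPa / 0.00127 = 63464.57 MPa
Convert to GPa: 63464.57 / 1000 = 63.46 GPa

63.46 GPa


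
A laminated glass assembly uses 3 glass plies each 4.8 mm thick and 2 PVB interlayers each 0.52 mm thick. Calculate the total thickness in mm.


Total thickness = glass contribution + PVB contribution
  Glass: 3 * 4.8 = 14.4 mm
  PVB: 2 * 0.52 = 1.04 mm
  Total = 14.4 + 1.04 = 15.44 mm

15.44 mm


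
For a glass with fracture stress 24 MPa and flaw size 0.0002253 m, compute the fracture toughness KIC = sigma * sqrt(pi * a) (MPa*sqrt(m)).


Fracture toughness: KIC = sigma * sqrt(pi * a)
  pi * a = pi * 0.0002253 = 0.000707801
  sqrt(pi * a) = 0.026605
  KIC = 24 * 0.026605 = 0.639 MPa*sqrt(m)

0.639 MPa*sqrt(m)


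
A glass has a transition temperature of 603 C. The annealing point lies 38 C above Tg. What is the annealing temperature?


The annealing temperature is Tg plus the offset:
  T_anneal = 603 + 38 = 641 C

641 C


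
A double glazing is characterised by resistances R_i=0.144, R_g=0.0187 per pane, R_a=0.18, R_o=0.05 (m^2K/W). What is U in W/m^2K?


Total thermal resistance (series):
  R_total = R_in + R_glass + R_air + R_glass + R_out
  R_total = 0.144 + 0.0187 + 0.18 + 0.0187 + 0.05 = 0.4114 m^2K/W
U-value = 1 / R_total = 1 / 0.4114 = 2.431 W/m^2K

2.431 W/m^2K


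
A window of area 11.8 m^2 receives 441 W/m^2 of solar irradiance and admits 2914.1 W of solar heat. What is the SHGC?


Rearrange Q = Area * SHGC * Irradiance:
  SHGC = Q / (Area * Irradiance)
  SHGC = 2914.1 / (11.8 * 441) = 0.56

0.56


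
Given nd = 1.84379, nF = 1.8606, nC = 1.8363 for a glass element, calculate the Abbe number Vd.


Abbe number formula: Vd = (nd - 1) / (nF - nC)
  nd - 1 = 1.84379 - 1 = 0.84379
  nF - nC = 1.8606 - 1.8363 = 0.0243
  Vd = 0.84379 / 0.0243 = 34.72

34.72


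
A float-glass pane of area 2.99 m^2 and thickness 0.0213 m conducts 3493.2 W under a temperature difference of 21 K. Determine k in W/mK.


Fourier's law rearranged: k = Q * t / (A * dT)
  Numerator = 3493.2 * 0.0213 = 74.40516
  Denominator = 2.99 * 21 = 62.79
  k = 74.40516 / 62.79 = 1.185 W/mK

1.185 W/mK


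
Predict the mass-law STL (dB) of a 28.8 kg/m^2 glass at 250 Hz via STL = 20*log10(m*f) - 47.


Mass law: STL = 20 * log10(m * f) - 47
  m * f = 28.8 * 250 = 7200
  log10(7200) = 3.85733
  STL = 20 * 3.85733 - 47 = 77.1466 - 47 = 30.1 dB

30.1 dB


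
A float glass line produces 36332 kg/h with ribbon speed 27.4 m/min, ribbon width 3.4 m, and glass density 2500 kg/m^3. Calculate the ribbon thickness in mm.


Ribbon cross-section from mass balance:
  Volume rate = throughput / density = 36332 / 2500 = 14.5328 m^3/h
  thickness = volume rate / (speed * 60 * width), i.e.
  thickness = throughput / (60 * speed * width * density) * 1000
  thickness = 36332 / (60 * 27.4 * 3.4 * 2500) * 1000 = 2.6 mm

2.6 mm


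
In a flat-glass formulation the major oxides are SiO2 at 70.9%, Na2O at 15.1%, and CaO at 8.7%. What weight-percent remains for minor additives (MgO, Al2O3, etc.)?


Sum the three major oxides:
  SiO2 + Na2O + CaO = 70.9 + 15.1 + 8.7 = 94.7%
Subtract from 100%:
  Others = 100 - 94.7 = 5.3%

5.3%


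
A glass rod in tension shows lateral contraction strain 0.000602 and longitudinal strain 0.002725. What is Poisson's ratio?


Poisson's ratio: nu = lateral strain / axial strain
  nu = 0.000602 / 0.002725 = 0.2209

0.2209


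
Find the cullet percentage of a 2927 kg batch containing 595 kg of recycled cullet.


Cullet ratio = (cullet mass / total batch mass) * 100
  Ratio = 595 / 2927 * 100 = 20.33%

20.33%


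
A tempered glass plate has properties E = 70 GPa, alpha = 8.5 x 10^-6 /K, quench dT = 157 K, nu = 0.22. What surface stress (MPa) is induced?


Tempering stress: sigma = E * alpha * dT / (1 - nu)
  E (MPa) = 70 * 1000 = 70000
  Numerator = 70000 * (8.5 x 10^-6) * 157 = 93.415
  Denominator = 1 - 0.22 = 0.78
  sigma = 93.415 / 0.78 = 119.8 MPa

119.8 MPa


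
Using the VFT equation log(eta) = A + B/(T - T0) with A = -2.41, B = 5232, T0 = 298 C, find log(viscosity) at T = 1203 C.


VFT equation: log(eta) = A + B / (T - T0)
  T - T0 = 1203 - 298 = 905
  B / (T - T0) = 5232 / 905 = 5.781
  log(eta) = -2.41 + 5.781 = 3.371

3.371


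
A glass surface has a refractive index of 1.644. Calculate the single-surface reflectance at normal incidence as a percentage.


Fresnel reflectance at normal incidence:
  R = ((n - 1)/(n + 1))^2
  (n - 1)/(n + 1) = (1.644 - 1)/(1.644 + 1) = 0.24357
  R = 0.24357^2 = 0.0593263
  R(%) = 0.0593263 * 100 = 5.933%

5.933%


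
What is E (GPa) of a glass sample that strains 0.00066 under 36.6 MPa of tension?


Young's modulus: E = stress / strain
  E = 36.6 MPa / 0.00066 = 55454.55 MPa
Convert to GPa: 55454.55 / 1000 = 55.45 GPa

55.45 GPa


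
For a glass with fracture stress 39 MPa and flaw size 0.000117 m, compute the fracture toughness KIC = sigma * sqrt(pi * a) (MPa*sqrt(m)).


Fracture toughness: KIC = sigma * sqrt(pi * a)
  pi * a = pi * 0.000117 = 0.000367566
  sqrt(pi * a) = 0.019172
  KIC = 39 * 0.019172 = 0.748 MPa*sqrt(m)

0.748 MPa*sqrt(m)


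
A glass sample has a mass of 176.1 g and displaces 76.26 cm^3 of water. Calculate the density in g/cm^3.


Use the definition of density:
  rho = mass / volume
  rho = 176.1 / 76.26 = 2.309 g/cm^3

2.309 g/cm^3


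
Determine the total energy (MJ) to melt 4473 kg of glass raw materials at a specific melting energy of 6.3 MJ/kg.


Total energy = mass * specific energy
  E = 4473 * 6.3 = 28179.9 MJ

28179.9 MJ


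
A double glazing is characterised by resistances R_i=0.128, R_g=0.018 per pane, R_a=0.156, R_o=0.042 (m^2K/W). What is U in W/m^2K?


Total thermal resistance (series):
  R_total = R_in + R_glass + R_air + R_glass + R_out
  R_total = 0.128 + 0.018 + 0.156 + 0.018 + 0.042 = 0.362 m^2K/W
U-value = 1 / R_total = 1 / 0.362 = 2.762 W/m^2K

2.762 W/m^2K


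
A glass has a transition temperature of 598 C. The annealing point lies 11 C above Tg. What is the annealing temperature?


The annealing temperature is Tg plus the offset:
  T_anneal = 598 + 11 = 609 C

609 C


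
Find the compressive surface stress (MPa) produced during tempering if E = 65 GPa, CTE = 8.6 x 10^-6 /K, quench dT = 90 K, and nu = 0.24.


Tempering stress: sigma = E * alpha * dT / (1 - nu)
  E (MPa) = 65 * 1000 = 65000
  Numerator = 65000 * (8.6 x 10^-6) * 90 = 50.31
  Denominator = 1 - 0.24 = 0.76
  sigma = 50.31 / 0.76 = 66.2 MPa

66.2 MPa


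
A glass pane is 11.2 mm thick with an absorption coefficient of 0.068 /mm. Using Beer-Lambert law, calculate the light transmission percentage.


Beer-Lambert law: T = exp(-alpha * thickness)
  exponent = -0.068 * 11.2 = -0.7616
  T = exp(-0.7616) = 0.4669
  Percentage = 0.4669 * 100 = 46.69%

46.69%


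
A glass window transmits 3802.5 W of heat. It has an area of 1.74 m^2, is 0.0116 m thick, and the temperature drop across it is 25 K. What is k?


Fourier's law rearranged: k = Q * t / (A * dT)
  Numerator = 3802.5 * 0.0116 = 44.109
  Denominator = 1.74 * 25 = 43.5
  k = 44.109 / 43.5 = 1.014 W/mK

1.014 W/mK


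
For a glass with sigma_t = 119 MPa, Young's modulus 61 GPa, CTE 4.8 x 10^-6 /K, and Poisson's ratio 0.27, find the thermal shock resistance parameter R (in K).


Thermal shock resistance: R = sigma * (1 - nu) / (E * alpha)
  Numerator = 119 * (1 - 0.27) = 86.87
  Denominator = 61 * 1000 * (4.8 x 10^-6) = 0.2928
  R = 86.87 / 0.2928 = 296.7 K

296.7 K


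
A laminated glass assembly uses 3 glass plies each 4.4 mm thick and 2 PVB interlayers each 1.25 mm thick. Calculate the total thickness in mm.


Total thickness = glass contribution + PVB contribution
  Glass: 3 * 4.4 = 13.2 mm
  PVB: 2 * 1.25 = 2.5 mm
  Total = 13.2 + 2.5 = 15.7 mm

15.7 mm


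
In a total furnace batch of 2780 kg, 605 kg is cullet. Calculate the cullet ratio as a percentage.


Cullet ratio = (cullet mass / total batch mass) * 100
  Ratio = 605 / 2780 * 100 = 21.76%

21.76%


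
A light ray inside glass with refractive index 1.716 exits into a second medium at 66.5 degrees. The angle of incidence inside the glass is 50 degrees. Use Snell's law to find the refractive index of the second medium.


Apply Snell's law: n1 * sin(theta1) = n2 * sin(theta2)
  n2 = n1 * sin(theta1) / sin(theta2)
  sin(50) = 0.766044
  sin(66.5) = 0.91706
  n2 = 1.716 * 0.766044 / 0.91706 = 1.4334

1.4334


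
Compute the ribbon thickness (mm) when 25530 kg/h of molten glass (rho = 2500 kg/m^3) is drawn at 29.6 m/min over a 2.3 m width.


Ribbon cross-section from mass balance:
  Volume rate = throughput / density = 25530 / 2500 = 10.212 m^3/h
  thickness = volume rate / (speed * 60 * width), i.e.
  thickness = throughput / (60 * speed * width * density) * 1000
  thickness = 25530 / (60 * 29.6 * 2.3 * 2500) * 1000 = 2.5 mm

2.5 mm


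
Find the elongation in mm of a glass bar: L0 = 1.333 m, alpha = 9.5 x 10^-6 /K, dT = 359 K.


Thermal expansion formula: dL = alpha * L0 * dT
  dL = (9.5 x 10^-6) * 1.333 * 359 = 0.0045462 m
Convert to mm: 0.0045462 * 1000 = 4.5462 mm

4.5462 mm


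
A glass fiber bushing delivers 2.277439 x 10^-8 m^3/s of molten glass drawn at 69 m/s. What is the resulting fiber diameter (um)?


Cross-sectional area from continuity:
  A = Q / v = 2.277439 x 10^-8 / 69 = 3.300636 x 10^-10 m^2
Diameter from circular cross-section:
  d = sqrt(4A / pi) * 10^6 (m -> um)
  d = sqrt(4 * 3.300636 x 10^-10 / pi) * 10^6 = 20.5 um

20.5 um


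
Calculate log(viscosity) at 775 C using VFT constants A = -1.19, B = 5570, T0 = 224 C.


VFT equation: log(eta) = A + B / (T - T0)
  T - T0 = 775 - 224 = 551
  B / (T - T0) = 5570 / 551 = 10.109
  log(eta) = -1.19 + 10.109 = 8.919

8.919


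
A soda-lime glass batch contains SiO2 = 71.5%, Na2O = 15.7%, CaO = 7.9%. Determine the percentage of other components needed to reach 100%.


Sum the three major oxides:
  SiO2 + Na2O + CaO = 71.5 + 15.7 + 7.9 = 95.1%
Subtract from 100%:
  Others = 100 - 95.1 = 4.9%

4.9%


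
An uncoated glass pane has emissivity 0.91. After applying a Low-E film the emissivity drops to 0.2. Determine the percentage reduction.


Percentage reduction = (1 - coated/uncoated) * 100
  Ratio = 0.2 / 0.91 = 0.2198
  Reduction = (1 - 0.2198) * 100 = 78.0%

78.0%


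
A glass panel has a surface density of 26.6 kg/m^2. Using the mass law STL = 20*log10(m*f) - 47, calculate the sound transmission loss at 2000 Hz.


Mass law: STL = 20 * log10(m * f) - 47
  m * f = 26.6 * 2000 = 53200
  log10(53200) = 4.72591
  STL = 20 * 4.72591 - 47 = 94.5182 - 47 = 47.5 dB

47.5 dB


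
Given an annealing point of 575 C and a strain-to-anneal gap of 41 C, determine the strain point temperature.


Strain point = annealing point - difference:
  T_strain = 575 - 41 = 534 C

534 C
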